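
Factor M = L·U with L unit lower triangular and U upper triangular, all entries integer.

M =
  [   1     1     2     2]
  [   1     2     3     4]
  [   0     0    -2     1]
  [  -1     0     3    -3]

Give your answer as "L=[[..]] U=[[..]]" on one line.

  row1 -= 1·row0 → [0,1,1,2]
  row2 -= 0·row0 → [0,0,-2,1]
  row3 -= -1·row0 → [0,1,5,-1]
  row2 -= 0·row1 → [0,0,-2,1]
  row3 -= 1·row1 → [0,0,4,-3]
  row3 -= -2·row2 → [0,0,0,-1]

L=[[1,0,0,0],[1,1,0,0],[0,0,1,0],[-1,1,-2,1]] U=[[1,1,2,2],[0,1,1,2],[0,0,-2,1],[0,0,0,-1]]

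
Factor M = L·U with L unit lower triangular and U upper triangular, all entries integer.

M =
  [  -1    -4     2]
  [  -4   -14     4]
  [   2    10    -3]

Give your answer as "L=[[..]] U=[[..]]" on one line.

L=[[1,0,0],[4,1,0],[-2,1,1]] U=[[-1,-4,2],[0,2,-4],[0,0,5]]

  r1 -= 4·r0 → [0,2,-4]
  r2 -= -2·r0 → [0,2,1]
  r2 -= 1·r1 → [0,0,5]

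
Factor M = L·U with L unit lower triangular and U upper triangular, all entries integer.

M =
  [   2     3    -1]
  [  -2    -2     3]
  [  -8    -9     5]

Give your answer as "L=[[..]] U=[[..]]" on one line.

  R1 -= -1·R0 → [0,1,2]
  R2 -= -4·R0 → [0,3,1]
  R2 -= 3·R1 → [0,0,-5]

L=[[1,0,0],[-1,1,0],[-4,3,1]] U=[[2,3,-1],[0,1,2],[0,0,-5]]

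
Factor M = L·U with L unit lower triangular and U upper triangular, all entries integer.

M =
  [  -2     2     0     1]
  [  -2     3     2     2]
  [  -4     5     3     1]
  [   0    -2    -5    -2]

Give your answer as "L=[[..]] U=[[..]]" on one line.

L=[[1,0,0,0],[1,1,0,0],[2,1,1,0],[0,-2,-1,1]] U=[[-2,2,0,1],[0,1,2,1],[0,0,1,-2],[0,0,0,-2]]

  r1 -= 1·r0 → [0,1,2,1]
  r2 -= 2·r0 → [0,1,3,-1]
  r3 -= 0·r0 → [0,-2,-5,-2]
  r2 -= 1·r1 → [0,0,1,-2]
  r3 -= -2·r1 → [0,0,-1,0]
  r3 -= -1·r2 → [0,0,0,-2]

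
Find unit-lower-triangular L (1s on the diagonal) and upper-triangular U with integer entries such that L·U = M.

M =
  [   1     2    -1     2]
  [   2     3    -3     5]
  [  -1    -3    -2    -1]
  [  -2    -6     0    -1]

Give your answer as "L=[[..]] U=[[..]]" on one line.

  r1 -= 2·r0 → [0,-1,-1,1]
  r2 -= -1·r0 → [0,-1,-3,1]
  r3 -= -2·r0 → [0,-2,-2,3]
  r2 -= 1·r1 → [0,0,-2,0]
  r3 -= 2·r1 → [0,0,0,1]
  r3 -= 0·r2 → [0,0,0,1]

L=[[1,0,0,0],[2,1,0,0],[-1,1,1,0],[-2,2,0,1]] U=[[1,2,-1,2],[0,-1,-1,1],[0,0,-2,0],[0,0,0,1]]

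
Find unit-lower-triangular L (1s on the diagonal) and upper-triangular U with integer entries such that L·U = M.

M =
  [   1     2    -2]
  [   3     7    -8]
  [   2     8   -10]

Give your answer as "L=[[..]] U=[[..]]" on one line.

  R1 -= 3·R0 → [0,1,-2]
  R2 -= 2·R0 → [0,4,-6]
  R2 -= 4·R1 → [0,0,2]

L=[[1,0,0],[3,1,0],[2,4,1]] U=[[1,2,-2],[0,1,-2],[0,0,2]]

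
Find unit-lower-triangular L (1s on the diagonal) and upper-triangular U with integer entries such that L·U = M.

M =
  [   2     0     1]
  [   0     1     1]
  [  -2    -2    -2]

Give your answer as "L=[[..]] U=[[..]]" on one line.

  R1 -= 0·R0 → [0,1,1]
  R2 -= -1·R0 → [0,-2,-1]
  R2 -= -2·R1 → [0,0,1]

L=[[1,0,0],[0,1,0],[-1,-2,1]] U=[[2,0,1],[0,1,1],[0,0,1]]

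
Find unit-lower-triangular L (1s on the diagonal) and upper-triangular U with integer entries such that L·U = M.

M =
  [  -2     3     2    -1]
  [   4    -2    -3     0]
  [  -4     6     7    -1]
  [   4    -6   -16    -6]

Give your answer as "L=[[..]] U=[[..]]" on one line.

  r1 -= -2·r0 → [0,4,1,-2]
  r2 -= 2·r0 → [0,0,3,1]
  r3 -= -2·r0 → [0,0,-12,-8]
  r2 -= 0·r1 → [0,0,3,1]
  r3 -= 0·r1 → [0,0,-12,-8]
  r3 -= -4·r2 → [0,0,0,-4]

L=[[1,0,0,0],[-2,1,0,0],[2,0,1,0],[-2,0,-4,1]] U=[[-2,3,2,-1],[0,4,1,-2],[0,0,3,1],[0,0,0,-4]]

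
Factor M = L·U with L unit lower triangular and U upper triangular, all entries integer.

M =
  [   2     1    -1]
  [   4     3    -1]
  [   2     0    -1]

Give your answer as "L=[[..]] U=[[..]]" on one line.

L=[[1,0,0],[2,1,0],[1,-1,1]] U=[[2,1,-1],[0,1,1],[0,0,1]]

  r1 -= 2·r0 → [0,1,1]
  r2 -= 1·r0 → [0,-1,0]
  r2 -= -1·r1 → [0,0,1]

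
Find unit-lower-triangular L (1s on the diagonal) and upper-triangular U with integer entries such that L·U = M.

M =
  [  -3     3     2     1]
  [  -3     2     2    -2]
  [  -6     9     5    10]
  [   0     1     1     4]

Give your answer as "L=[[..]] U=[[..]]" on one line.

L=[[1,0,0,0],[1,1,0,0],[2,-3,1,0],[0,-1,1,1]] U=[[-3,3,2,1],[0,-1,0,-3],[0,0,1,-1],[0,0,0,2]]

  r1 -= 1·r0 → [0,-1,0,-3]
  r2 -= 2·r0 → [0,3,1,8]
  r3 -= 0·r0 → [0,1,1,4]
  r2 -= -3·r1 → [0,0,1,-1]
  r3 -= -1·r1 → [0,0,1,1]
  r3 -= 1·r2 → [0,0,0,2]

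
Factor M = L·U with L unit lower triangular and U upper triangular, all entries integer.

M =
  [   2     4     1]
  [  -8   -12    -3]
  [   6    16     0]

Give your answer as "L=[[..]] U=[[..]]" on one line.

L=[[1,0,0],[-4,1,0],[3,1,1]] U=[[2,4,1],[0,4,1],[0,0,-4]]

  row1 -= -4·row0 → [0,4,1]
  row2 -= 3·row0 → [0,4,-3]
  row2 -= 1·row1 → [0,0,-4]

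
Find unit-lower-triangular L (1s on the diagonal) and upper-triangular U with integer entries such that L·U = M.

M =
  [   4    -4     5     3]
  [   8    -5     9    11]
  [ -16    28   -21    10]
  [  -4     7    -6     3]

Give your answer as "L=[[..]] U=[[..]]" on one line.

  R1 -= 2·R0 → [0,3,-1,5]
  R2 -= -4·R0 → [0,12,-1,22]
  R3 -= -1·R0 → [0,3,-1,6]
  R2 -= 4·R1 → [0,0,3,2]
  R3 -= 1·R1 → [0,0,0,1]
  R3 -= 0·R2 → [0,0,0,1]

L=[[1,0,0,0],[2,1,0,0],[-4,4,1,0],[-1,1,0,1]] U=[[4,-4,5,3],[0,3,-1,5],[0,0,3,2],[0,0,0,1]]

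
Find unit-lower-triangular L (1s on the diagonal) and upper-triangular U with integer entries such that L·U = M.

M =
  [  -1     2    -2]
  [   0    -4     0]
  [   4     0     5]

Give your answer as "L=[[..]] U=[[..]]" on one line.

  row1 -= 0·row0 → [0,-4,0]
  row2 -= -4·row0 → [0,8,-3]
  row2 -= -2·row1 → [0,0,-3]

L=[[1,0,0],[0,1,0],[-4,-2,1]] U=[[-1,2,-2],[0,-4,0],[0,0,-3]]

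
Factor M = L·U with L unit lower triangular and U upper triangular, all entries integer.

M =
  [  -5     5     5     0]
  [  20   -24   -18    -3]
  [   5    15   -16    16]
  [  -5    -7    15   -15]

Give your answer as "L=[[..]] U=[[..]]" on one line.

  row1 -= -4·row0 → [0,-4,2,-3]
  row2 -= -1·row0 → [0,20,-11,16]
  row3 -= 1·row0 → [0,-12,10,-15]
  row2 -= -5·row1 → [0,0,-1,1]
  row3 -= 3·row1 → [0,0,4,-6]
  row3 -= -4·row2 → [0,0,0,-2]

L=[[1,0,0,0],[-4,1,0,0],[-1,-5,1,0],[1,3,-4,1]] U=[[-5,5,5,0],[0,-4,2,-3],[0,0,-1,1],[0,0,0,-2]]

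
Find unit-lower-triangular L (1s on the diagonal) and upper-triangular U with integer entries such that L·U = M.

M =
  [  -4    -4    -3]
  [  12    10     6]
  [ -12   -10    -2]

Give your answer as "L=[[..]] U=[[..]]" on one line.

L=[[1,0,0],[-3,1,0],[3,-1,1]] U=[[-4,-4,-3],[0,-2,-3],[0,0,4]]

  row1 -= -3·row0 → [0,-2,-3]
  row2 -= 3·row0 → [0,2,7]
  row2 -= -1·row1 → [0,0,4]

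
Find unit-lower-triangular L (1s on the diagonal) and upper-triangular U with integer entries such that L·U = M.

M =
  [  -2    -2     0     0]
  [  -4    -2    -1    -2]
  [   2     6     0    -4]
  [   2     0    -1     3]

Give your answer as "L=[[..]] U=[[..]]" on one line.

  r1 -= 2·r0 → [0,2,-1,-2]
  r2 -= -1·r0 → [0,4,0,-4]
  r3 -= -1·r0 → [0,-2,-1,3]
  r2 -= 2·r1 → [0,0,2,0]
  r3 -= -1·r1 → [0,0,-2,1]
  r3 -= -1·r2 → [0,0,0,1]

L=[[1,0,0,0],[2,1,0,0],[-1,2,1,0],[-1,-1,-1,1]] U=[[-2,-2,0,0],[0,2,-1,-2],[0,0,2,0],[0,0,0,1]]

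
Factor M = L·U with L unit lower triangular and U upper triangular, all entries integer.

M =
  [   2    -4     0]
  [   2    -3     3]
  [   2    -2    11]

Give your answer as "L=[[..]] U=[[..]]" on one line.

L=[[1,0,0],[1,1,0],[1,2,1]] U=[[2,-4,0],[0,1,3],[0,0,5]]

  row1 -= 1·row0 → [0,1,3]
  row2 -= 1·row0 → [0,2,11]
  row2 -= 2·row1 → [0,0,5]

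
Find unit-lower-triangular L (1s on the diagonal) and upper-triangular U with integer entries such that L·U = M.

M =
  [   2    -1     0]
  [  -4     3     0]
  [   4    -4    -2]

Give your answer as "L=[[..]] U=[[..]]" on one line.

  r1 -= -2·r0 → [0,1,0]
  r2 -= 2·r0 → [0,-2,-2]
  r2 -= -2·r1 → [0,0,-2]

L=[[1,0,0],[-2,1,0],[2,-2,1]] U=[[2,-1,0],[0,1,0],[0,0,-2]]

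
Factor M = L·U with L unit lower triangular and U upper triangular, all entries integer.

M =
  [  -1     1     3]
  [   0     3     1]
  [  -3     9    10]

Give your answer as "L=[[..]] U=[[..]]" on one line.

L=[[1,0,0],[0,1,0],[3,2,1]] U=[[-1,1,3],[0,3,1],[0,0,-1]]

  R1 -= 0·R0 → [0,3,1]
  R2 -= 3·R0 → [0,6,1]
  R2 -= 2·R1 → [0,0,-1]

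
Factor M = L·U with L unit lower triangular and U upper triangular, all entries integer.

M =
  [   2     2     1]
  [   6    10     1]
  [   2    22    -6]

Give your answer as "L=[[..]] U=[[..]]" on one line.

  row1 -= 3·row0 → [0,4,-2]
  row2 -= 1·row0 → [0,20,-7]
  row2 -= 5·row1 → [0,0,3]

L=[[1,0,0],[3,1,0],[1,5,1]] U=[[2,2,1],[0,4,-2],[0,0,3]]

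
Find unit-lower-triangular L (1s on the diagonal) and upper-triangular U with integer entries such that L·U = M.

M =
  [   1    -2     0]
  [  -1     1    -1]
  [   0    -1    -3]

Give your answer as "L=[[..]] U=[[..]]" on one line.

L=[[1,0,0],[-1,1,0],[0,1,1]] U=[[1,-2,0],[0,-1,-1],[0,0,-2]]

  row1 -= -1·row0 → [0,-1,-1]
  row2 -= 0·row0 → [0,-1,-3]
  row2 -= 1·row1 → [0,0,-2]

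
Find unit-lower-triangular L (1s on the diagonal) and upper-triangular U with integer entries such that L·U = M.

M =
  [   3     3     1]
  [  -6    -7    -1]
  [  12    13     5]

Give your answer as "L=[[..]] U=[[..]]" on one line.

  r1 -= -2·r0 → [0,-1,1]
  r2 -= 4·r0 → [0,1,1]
  r2 -= -1·r1 → [0,0,2]

L=[[1,0,0],[-2,1,0],[4,-1,1]] U=[[3,3,1],[0,-1,1],[0,0,2]]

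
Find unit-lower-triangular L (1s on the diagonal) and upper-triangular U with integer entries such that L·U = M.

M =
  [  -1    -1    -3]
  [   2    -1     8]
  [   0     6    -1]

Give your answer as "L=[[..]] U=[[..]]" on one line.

L=[[1,0,0],[-2,1,0],[0,-2,1]] U=[[-1,-1,-3],[0,-3,2],[0,0,3]]

  R1 -= -2·R0 → [0,-3,2]
  R2 -= 0·R0 → [0,6,-1]
  R2 -= -2·R1 → [0,0,3]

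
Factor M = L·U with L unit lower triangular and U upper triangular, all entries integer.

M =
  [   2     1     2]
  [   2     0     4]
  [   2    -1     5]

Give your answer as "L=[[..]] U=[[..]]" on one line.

L=[[1,0,0],[1,1,0],[1,2,1]] U=[[2,1,2],[0,-1,2],[0,0,-1]]

  R1 -= 1·R0 → [0,-1,2]
  R2 -= 1·R0 → [0,-2,3]
  R2 -= 2·R1 → [0,0,-1]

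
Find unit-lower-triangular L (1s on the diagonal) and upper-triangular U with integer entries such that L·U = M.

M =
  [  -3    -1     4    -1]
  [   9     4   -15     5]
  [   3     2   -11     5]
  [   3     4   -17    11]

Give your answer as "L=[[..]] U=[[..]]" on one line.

L=[[1,0,0,0],[-3,1,0,0],[-1,1,1,0],[-1,3,1,1]] U=[[-3,-1,4,-1],[0,1,-3,2],[0,0,-4,2],[0,0,0,2]]

  R1 -= -3·R0 → [0,1,-3,2]
  R2 -= -1·R0 → [0,1,-7,4]
  R3 -= -1·R0 → [0,3,-13,10]
  R2 -= 1·R1 → [0,0,-4,2]
  R3 -= 3·R1 → [0,0,-4,4]
  R3 -= 1·R2 → [0,0,0,2]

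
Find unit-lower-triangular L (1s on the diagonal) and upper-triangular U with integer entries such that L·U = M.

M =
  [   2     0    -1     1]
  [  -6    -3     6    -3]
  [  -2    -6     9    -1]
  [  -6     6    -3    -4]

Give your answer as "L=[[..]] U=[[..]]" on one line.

  row1 -= -3·row0 → [0,-3,3,0]
  row2 -= -1·row0 → [0,-6,8,0]
  row3 -= -3·row0 → [0,6,-6,-1]
  row2 -= 2·row1 → [0,0,2,0]
  row3 -= -2·row1 → [0,0,0,-1]
  row3 -= 0·row2 → [0,0,0,-1]

L=[[1,0,0,0],[-3,1,0,0],[-1,2,1,0],[-3,-2,0,1]] U=[[2,0,-1,1],[0,-3,3,0],[0,0,2,0],[0,0,0,-1]]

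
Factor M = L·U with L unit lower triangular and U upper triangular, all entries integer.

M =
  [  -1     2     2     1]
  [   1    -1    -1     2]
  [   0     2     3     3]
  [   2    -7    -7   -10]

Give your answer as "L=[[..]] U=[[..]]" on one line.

  row1 -= -1·row0 → [0,1,1,3]
  row2 -= 0·row0 → [0,2,3,3]
  row3 -= -2·row0 → [0,-3,-3,-8]
  row2 -= 2·row1 → [0,0,1,-3]
  row3 -= -3·row1 → [0,0,0,1]
  row3 -= 0·row2 → [0,0,0,1]

L=[[1,0,0,0],[-1,1,0,0],[0,2,1,0],[-2,-3,0,1]] U=[[-1,2,2,1],[0,1,1,3],[0,0,1,-3],[0,0,0,1]]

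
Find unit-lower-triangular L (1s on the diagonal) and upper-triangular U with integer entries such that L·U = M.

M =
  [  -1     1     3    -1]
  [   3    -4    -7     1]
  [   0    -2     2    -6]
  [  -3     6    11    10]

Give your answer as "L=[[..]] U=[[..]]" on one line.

  r1 -= -3·r0 → [0,-1,2,-2]
  r2 -= 0·r0 → [0,-2,2,-6]
  r3 -= 3·r0 → [0,3,2,13]
  r2 -= 2·r1 → [0,0,-2,-2]
  r3 -= -3·r1 → [0,0,8,7]
  r3 -= -4·r2 → [0,0,0,-1]

L=[[1,0,0,0],[-3,1,0,0],[0,2,1,0],[3,-3,-4,1]] U=[[-1,1,3,-1],[0,-1,2,-2],[0,0,-2,-2],[0,0,0,-1]]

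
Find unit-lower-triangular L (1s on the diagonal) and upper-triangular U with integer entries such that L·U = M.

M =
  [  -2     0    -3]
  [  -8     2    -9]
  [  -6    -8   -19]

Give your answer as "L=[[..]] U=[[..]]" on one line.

  row1 -= 4·row0 → [0,2,3]
  row2 -= 3·row0 → [0,-8,-10]
  row2 -= -4·row1 → [0,0,2]

L=[[1,0,0],[4,1,0],[3,-4,1]] U=[[-2,0,-3],[0,2,3],[0,0,2]]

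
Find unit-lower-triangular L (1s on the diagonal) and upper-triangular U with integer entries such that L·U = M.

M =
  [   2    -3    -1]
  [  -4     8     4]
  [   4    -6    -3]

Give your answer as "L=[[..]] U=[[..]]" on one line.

L=[[1,0,0],[-2,1,0],[2,0,1]] U=[[2,-3,-1],[0,2,2],[0,0,-1]]

  R1 -= -2·R0 → [0,2,2]
  R2 -= 2·R0 → [0,0,-1]
  R2 -= 0·R1 → [0,0,-1]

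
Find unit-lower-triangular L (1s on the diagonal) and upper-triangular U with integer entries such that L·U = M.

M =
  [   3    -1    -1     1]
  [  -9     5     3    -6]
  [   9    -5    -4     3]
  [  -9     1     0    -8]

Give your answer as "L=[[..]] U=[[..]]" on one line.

L=[[1,0,0,0],[-3,1,0,0],[3,-1,1,0],[-3,-1,3,1]] U=[[3,-1,-1,1],[0,2,0,-3],[0,0,-1,-3],[0,0,0,1]]

  row1 -= -3·row0 → [0,2,0,-3]
  row2 -= 3·row0 → [0,-2,-1,0]
  row3 -= -3·row0 → [0,-2,-3,-5]
  row2 -= -1·row1 → [0,0,-1,-3]
  row3 -= -1·row1 → [0,0,-3,-8]
  row3 -= 3·row2 → [0,0,0,1]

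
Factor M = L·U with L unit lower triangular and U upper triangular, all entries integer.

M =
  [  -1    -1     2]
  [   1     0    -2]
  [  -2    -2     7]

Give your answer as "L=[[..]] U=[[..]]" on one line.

  row1 -= -1·row0 → [0,-1,0]
  row2 -= 2·row0 → [0,0,3]
  row2 -= 0·row1 → [0,0,3]

L=[[1,0,0],[-1,1,0],[2,0,1]] U=[[-1,-1,2],[0,-1,0],[0,0,3]]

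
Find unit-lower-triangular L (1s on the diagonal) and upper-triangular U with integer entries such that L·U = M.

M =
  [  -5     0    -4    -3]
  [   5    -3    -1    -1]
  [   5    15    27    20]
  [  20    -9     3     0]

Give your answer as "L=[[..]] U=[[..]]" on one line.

L=[[1,0,0,0],[-1,1,0,0],[-1,-5,1,0],[-4,3,-1,1]] U=[[-5,0,-4,-3],[0,-3,-5,-4],[0,0,-2,-3],[0,0,0,-3]]

  r1 -= -1·r0 → [0,-3,-5,-4]
  r2 -= -1·r0 → [0,15,23,17]
  r3 -= -4·r0 → [0,-9,-13,-12]
  r2 -= -5·r1 → [0,0,-2,-3]
  r3 -= 3·r1 → [0,0,2,0]
  r3 -= -1·r2 → [0,0,0,-3]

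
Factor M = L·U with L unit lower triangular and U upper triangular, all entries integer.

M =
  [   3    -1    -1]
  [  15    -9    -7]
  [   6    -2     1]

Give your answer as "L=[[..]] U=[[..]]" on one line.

  r1 -= 5·r0 → [0,-4,-2]
  r2 -= 2·r0 → [0,0,3]
  r2 -= 0·r1 → [0,0,3]

L=[[1,0,0],[5,1,0],[2,0,1]] U=[[3,-1,-1],[0,-4,-2],[0,0,3]]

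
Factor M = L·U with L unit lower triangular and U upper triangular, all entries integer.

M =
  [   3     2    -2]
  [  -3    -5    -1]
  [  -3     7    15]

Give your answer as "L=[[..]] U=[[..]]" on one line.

L=[[1,0,0],[-1,1,0],[-1,-3,1]] U=[[3,2,-2],[0,-3,-3],[0,0,4]]

  R1 -= -1·R0 → [0,-3,-3]
  R2 -= -1·R0 → [0,9,13]
  R2 -= -3·R1 → [0,0,4]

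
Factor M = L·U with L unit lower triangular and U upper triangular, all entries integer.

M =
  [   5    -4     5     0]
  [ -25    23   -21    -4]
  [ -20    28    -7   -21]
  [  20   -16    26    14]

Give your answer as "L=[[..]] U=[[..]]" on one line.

L=[[1,0,0,0],[-5,1,0,0],[-4,4,1,0],[4,0,-2,1]] U=[[5,-4,5,0],[0,3,4,-4],[0,0,-3,-5],[0,0,0,4]]

  r1 -= -5·r0 → [0,3,4,-4]
  r2 -= -4·r0 → [0,12,13,-21]
  r3 -= 4·r0 → [0,0,6,14]
  r2 -= 4·r1 → [0,0,-3,-5]
  r3 -= 0·r1 → [0,0,6,14]
  r3 -= -2·r2 → [0,0,0,4]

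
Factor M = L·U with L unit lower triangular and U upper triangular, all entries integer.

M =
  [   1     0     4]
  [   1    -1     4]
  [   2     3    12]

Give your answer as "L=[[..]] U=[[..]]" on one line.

L=[[1,0,0],[1,1,0],[2,-3,1]] U=[[1,0,4],[0,-1,0],[0,0,4]]

  r1 -= 1·r0 → [0,-1,0]
  r2 -= 2·r0 → [0,3,4]
  r2 -= -3·r1 → [0,0,4]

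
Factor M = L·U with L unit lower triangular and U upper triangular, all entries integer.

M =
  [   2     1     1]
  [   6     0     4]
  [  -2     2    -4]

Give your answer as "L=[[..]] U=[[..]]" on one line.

L=[[1,0,0],[3,1,0],[-1,-1,1]] U=[[2,1,1],[0,-3,1],[0,0,-2]]

  R1 -= 3·R0 → [0,-3,1]
  R2 -= -1·R0 → [0,3,-3]
  R2 -= -1·R1 → [0,0,-2]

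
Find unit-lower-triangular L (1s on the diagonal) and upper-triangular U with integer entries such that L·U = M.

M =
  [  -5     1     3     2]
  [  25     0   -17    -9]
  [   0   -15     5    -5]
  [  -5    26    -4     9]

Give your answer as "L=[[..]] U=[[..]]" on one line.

L=[[1,0,0,0],[-5,1,0,0],[0,-3,1,0],[1,5,-3,1]] U=[[-5,1,3,2],[0,5,-2,1],[0,0,-1,-2],[0,0,0,-4]]

  row1 -= -5·row0 → [0,5,-2,1]
  row2 -= 0·row0 → [0,-15,5,-5]
  row3 -= 1·row0 → [0,25,-7,7]
  row2 -= -3·row1 → [0,0,-1,-2]
  row3 -= 5·row1 → [0,0,3,2]
  row3 -= -3·row2 → [0,0,0,-4]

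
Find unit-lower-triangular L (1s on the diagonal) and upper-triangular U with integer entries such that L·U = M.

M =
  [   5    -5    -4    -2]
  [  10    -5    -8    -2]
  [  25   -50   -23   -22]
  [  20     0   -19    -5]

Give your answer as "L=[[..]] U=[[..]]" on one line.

  R1 -= 2·R0 → [0,5,0,2]
  R2 -= 5·R0 → [0,-25,-3,-12]
  R3 -= 4·R0 → [0,20,-3,3]
  R2 -= -5·R1 → [0,0,-3,-2]
  R3 -= 4·R1 → [0,0,-3,-5]
  R3 -= 1·R2 → [0,0,0,-3]

L=[[1,0,0,0],[2,1,0,0],[5,-5,1,0],[4,4,1,1]] U=[[5,-5,-4,-2],[0,5,0,2],[0,0,-3,-2],[0,0,0,-3]]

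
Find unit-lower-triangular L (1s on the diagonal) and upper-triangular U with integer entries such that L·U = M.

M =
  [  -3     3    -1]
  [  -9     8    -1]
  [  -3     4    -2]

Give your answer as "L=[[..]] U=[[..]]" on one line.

L=[[1,0,0],[3,1,0],[1,-1,1]] U=[[-3,3,-1],[0,-1,2],[0,0,1]]

  R1 -= 3·R0 → [0,-1,2]
  R2 -= 1·R0 → [0,1,-1]
  R2 -= -1·R1 → [0,0,1]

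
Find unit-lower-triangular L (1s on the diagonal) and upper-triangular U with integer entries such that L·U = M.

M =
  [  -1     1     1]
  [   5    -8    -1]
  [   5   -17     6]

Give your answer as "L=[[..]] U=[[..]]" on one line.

L=[[1,0,0],[-5,1,0],[-5,4,1]] U=[[-1,1,1],[0,-3,4],[0,0,-5]]

  R1 -= -5·R0 → [0,-3,4]
  R2 -= -5·R0 → [0,-12,11]
  R2 -= 4·R1 → [0,0,-5]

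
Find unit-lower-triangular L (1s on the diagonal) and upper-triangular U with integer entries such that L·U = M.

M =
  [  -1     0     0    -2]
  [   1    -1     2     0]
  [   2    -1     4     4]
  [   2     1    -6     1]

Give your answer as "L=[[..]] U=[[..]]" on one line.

L=[[1,0,0,0],[-1,1,0,0],[-2,1,1,0],[-2,-1,-2,1]] U=[[-1,0,0,-2],[0,-1,2,-2],[0,0,2,2],[0,0,0,-1]]

  r1 -= -1·r0 → [0,-1,2,-2]
  r2 -= -2·r0 → [0,-1,4,0]
  r3 -= -2·r0 → [0,1,-6,-3]
  r2 -= 1·r1 → [0,0,2,2]
  r3 -= -1·r1 → [0,0,-4,-5]
  r3 -= -2·r2 → [0,0,0,-1]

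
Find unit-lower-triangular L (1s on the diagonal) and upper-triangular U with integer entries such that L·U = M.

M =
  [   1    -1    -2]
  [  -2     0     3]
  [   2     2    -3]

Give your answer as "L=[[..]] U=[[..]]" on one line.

  row1 -= -2·row0 → [0,-2,-1]
  row2 -= 2·row0 → [0,4,1]
  row2 -= -2·row1 → [0,0,-1]

L=[[1,0,0],[-2,1,0],[2,-2,1]] U=[[1,-1,-2],[0,-2,-1],[0,0,-1]]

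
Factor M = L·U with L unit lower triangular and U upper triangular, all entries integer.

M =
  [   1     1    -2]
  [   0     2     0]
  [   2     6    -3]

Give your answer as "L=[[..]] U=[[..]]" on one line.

L=[[1,0,0],[0,1,0],[2,2,1]] U=[[1,1,-2],[0,2,0],[0,0,1]]

  R1 -= 0·R0 → [0,2,0]
  R2 -= 2·R0 → [0,4,1]
  R2 -= 2·R1 → [0,0,1]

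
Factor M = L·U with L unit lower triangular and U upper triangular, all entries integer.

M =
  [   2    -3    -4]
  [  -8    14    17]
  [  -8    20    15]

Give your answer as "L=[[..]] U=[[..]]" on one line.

L=[[1,0,0],[-4,1,0],[-4,4,1]] U=[[2,-3,-4],[0,2,1],[0,0,-5]]

  r1 -= -4·r0 → [0,2,1]
  r2 -= -4·r0 → [0,8,-1]
  r2 -= 4·r1 → [0,0,-5]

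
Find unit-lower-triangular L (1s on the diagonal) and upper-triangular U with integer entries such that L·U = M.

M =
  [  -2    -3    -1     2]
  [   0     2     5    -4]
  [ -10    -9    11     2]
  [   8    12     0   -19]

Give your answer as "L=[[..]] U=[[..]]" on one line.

L=[[1,0,0,0],[0,1,0,0],[5,3,1,0],[-4,0,-4,1]] U=[[-2,-3,-1,2],[0,2,5,-4],[0,0,1,4],[0,0,0,5]]

  r1 -= 0·r0 → [0,2,5,-4]
  r2 -= 5·r0 → [0,6,16,-8]
  r3 -= -4·r0 → [0,0,-4,-11]
  r2 -= 3·r1 → [0,0,1,4]
  r3 -= 0·r1 → [0,0,-4,-11]
  r3 -= -4·r2 → [0,0,0,5]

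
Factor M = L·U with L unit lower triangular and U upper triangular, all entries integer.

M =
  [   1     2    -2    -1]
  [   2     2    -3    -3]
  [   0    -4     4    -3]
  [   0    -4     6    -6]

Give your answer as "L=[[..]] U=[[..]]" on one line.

L=[[1,0,0,0],[2,1,0,0],[0,2,1,0],[0,2,2,1]] U=[[1,2,-2,-1],[0,-2,1,-1],[0,0,2,-1],[0,0,0,-2]]

  row1 -= 2·row0 → [0,-2,1,-1]
  row2 -= 0·row0 → [0,-4,4,-3]
  row3 -= 0·row0 → [0,-4,6,-6]
  row2 -= 2·row1 → [0,0,2,-1]
  row3 -= 2·row1 → [0,0,4,-4]
  row3 -= 2·row2 → [0,0,0,-2]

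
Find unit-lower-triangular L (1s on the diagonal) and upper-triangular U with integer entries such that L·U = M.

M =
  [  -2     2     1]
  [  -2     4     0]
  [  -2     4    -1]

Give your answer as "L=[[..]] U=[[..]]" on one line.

L=[[1,0,0],[1,1,0],[1,1,1]] U=[[-2,2,1],[0,2,-1],[0,0,-1]]

  row1 -= 1·row0 → [0,2,-1]
  row2 -= 1·row0 → [0,2,-2]
  row2 -= 1·row1 → [0,0,-1]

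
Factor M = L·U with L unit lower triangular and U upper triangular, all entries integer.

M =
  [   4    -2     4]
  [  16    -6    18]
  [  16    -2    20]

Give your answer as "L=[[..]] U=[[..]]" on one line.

  R1 -= 4·R0 → [0,2,2]
  R2 -= 4·R0 → [0,6,4]
  R2 -= 3·R1 → [0,0,-2]

L=[[1,0,0],[4,1,0],[4,3,1]] U=[[4,-2,4],[0,2,2],[0,0,-2]]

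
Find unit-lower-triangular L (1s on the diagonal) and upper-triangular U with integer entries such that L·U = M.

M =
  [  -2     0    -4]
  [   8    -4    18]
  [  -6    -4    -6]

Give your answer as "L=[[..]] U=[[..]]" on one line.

  R1 -= -4·R0 → [0,-4,2]
  R2 -= 3·R0 → [0,-4,6]
  R2 -= 1·R1 → [0,0,4]

L=[[1,0,0],[-4,1,0],[3,1,1]] U=[[-2,0,-4],[0,-4,2],[0,0,4]]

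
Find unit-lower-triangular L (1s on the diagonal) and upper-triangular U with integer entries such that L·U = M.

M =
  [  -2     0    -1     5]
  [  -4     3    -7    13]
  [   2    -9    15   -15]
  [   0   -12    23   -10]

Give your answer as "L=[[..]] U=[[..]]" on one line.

  R1 -= 2·R0 → [0,3,-5,3]
  R2 -= -1·R0 → [0,-9,14,-10]
  R3 -= 0·R0 → [0,-12,23,-10]
  R2 -= -3·R1 → [0,0,-1,-1]
  R3 -= -4·R1 → [0,0,3,2]
  R3 -= -3·R2 → [0,0,0,-1]

L=[[1,0,0,0],[2,1,0,0],[-1,-3,1,0],[0,-4,-3,1]] U=[[-2,0,-1,5],[0,3,-5,3],[0,0,-1,-1],[0,0,0,-1]]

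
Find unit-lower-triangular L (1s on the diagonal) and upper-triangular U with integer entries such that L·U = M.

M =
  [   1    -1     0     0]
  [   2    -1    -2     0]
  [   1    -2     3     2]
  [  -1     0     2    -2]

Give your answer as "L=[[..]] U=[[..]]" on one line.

  row1 -= 2·row0 → [0,1,-2,0]
  row2 -= 1·row0 → [0,-1,3,2]
  row3 -= -1·row0 → [0,-1,2,-2]
  row2 -= -1·row1 → [0,0,1,2]
  row3 -= -1·row1 → [0,0,0,-2]
  row3 -= 0·row2 → [0,0,0,-2]

L=[[1,0,0,0],[2,1,0,0],[1,-1,1,0],[-1,-1,0,1]] U=[[1,-1,0,0],[0,1,-2,0],[0,0,1,2],[0,0,0,-2]]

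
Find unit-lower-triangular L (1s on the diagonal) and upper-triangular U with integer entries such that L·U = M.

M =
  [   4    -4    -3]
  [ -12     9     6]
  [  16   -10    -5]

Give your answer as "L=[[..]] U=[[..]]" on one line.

  row1 -= -3·row0 → [0,-3,-3]
  row2 -= 4·row0 → [0,6,7]
  row2 -= -2·row1 → [0,0,1]

L=[[1,0,0],[-3,1,0],[4,-2,1]] U=[[4,-4,-3],[0,-3,-3],[0,0,1]]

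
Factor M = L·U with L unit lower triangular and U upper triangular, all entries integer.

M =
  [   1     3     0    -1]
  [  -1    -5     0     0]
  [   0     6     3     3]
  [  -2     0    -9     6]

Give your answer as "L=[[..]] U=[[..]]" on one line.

L=[[1,0,0,0],[-1,1,0,0],[0,-3,1,0],[-2,-3,-3,1]] U=[[1,3,0,-1],[0,-2,0,-1],[0,0,3,0],[0,0,0,1]]

  row1 -= -1·row0 → [0,-2,0,-1]
  row2 -= 0·row0 → [0,6,3,3]
  row3 -= -2·row0 → [0,6,-9,4]
  row2 -= -3·row1 → [0,0,3,0]
  row3 -= -3·row1 → [0,0,-9,1]
  row3 -= -3·row2 → [0,0,0,1]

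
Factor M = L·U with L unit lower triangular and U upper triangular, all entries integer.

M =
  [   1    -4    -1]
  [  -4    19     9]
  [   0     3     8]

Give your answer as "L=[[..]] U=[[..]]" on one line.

L=[[1,0,0],[-4,1,0],[0,1,1]] U=[[1,-4,-1],[0,3,5],[0,0,3]]

  R1 -= -4·R0 → [0,3,5]
  R2 -= 0·R0 → [0,3,8]
  R2 -= 1·R1 → [0,0,3]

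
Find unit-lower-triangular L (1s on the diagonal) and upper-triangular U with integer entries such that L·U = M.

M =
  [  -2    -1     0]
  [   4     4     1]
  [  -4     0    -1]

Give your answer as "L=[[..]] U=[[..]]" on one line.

  R1 -= -2·R0 → [0,2,1]
  R2 -= 2·R0 → [0,2,-1]
  R2 -= 1·R1 → [0,0,-2]

L=[[1,0,0],[-2,1,0],[2,1,1]] U=[[-2,-1,0],[0,2,1],[0,0,-2]]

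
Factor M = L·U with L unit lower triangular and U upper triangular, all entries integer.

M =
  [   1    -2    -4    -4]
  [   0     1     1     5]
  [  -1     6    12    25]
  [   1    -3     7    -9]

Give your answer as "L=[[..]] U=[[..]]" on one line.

  R1 -= 0·R0 → [0,1,1,5]
  R2 -= -1·R0 → [0,4,8,21]
  R3 -= 1·R0 → [0,-1,11,-5]
  R2 -= 4·R1 → [0,0,4,1]
  R3 -= -1·R1 → [0,0,12,0]
  R3 -= 3·R2 → [0,0,0,-3]

L=[[1,0,0,0],[0,1,0,0],[-1,4,1,0],[1,-1,3,1]] U=[[1,-2,-4,-4],[0,1,1,5],[0,0,4,1],[0,0,0,-3]]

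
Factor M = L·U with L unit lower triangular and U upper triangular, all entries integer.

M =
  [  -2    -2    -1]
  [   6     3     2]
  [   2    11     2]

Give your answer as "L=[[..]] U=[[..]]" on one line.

  row1 -= -3·row0 → [0,-3,-1]
  row2 -= -1·row0 → [0,9,1]
  row2 -= -3·row1 → [0,0,-2]

L=[[1,0,0],[-3,1,0],[-1,-3,1]] U=[[-2,-2,-1],[0,-3,-1],[0,0,-2]]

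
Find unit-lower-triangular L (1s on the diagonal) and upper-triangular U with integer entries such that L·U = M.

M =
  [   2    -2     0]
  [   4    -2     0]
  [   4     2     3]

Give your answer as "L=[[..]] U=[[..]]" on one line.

L=[[1,0,0],[2,1,0],[2,3,1]] U=[[2,-2,0],[0,2,0],[0,0,3]]

  R1 -= 2·R0 → [0,2,0]
  R2 -= 2·R0 → [0,6,3]
  R2 -= 3·R1 → [0,0,3]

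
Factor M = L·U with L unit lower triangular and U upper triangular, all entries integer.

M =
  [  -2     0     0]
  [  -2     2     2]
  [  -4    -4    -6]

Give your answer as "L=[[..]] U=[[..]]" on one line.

  R1 -= 1·R0 → [0,2,2]
  R2 -= 2·R0 → [0,-4,-6]
  R2 -= -2·R1 → [0,0,-2]

L=[[1,0,0],[1,1,0],[2,-2,1]] U=[[-2,0,0],[0,2,2],[0,0,-2]]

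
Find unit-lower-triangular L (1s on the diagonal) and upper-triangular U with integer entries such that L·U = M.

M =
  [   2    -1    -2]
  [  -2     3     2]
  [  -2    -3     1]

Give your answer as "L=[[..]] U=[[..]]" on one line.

  row1 -= -1·row0 → [0,2,0]
  row2 -= -1·row0 → [0,-4,-1]
  row2 -= -2·row1 → [0,0,-1]

L=[[1,0,0],[-1,1,0],[-1,-2,1]] U=[[2,-1,-2],[0,2,0],[0,0,-1]]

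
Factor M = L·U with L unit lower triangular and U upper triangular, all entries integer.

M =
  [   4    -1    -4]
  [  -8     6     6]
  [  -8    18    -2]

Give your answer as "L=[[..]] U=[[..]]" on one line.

  R1 -= -2·R0 → [0,4,-2]
  R2 -= -2·R0 → [0,16,-10]
  R2 -= 4·R1 → [0,0,-2]

L=[[1,0,0],[-2,1,0],[-2,4,1]] U=[[4,-1,-4],[0,4,-2],[0,0,-2]]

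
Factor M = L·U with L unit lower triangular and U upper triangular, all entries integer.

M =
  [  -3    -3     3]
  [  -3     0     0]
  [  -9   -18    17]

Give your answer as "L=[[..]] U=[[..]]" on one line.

L=[[1,0,0],[1,1,0],[3,-3,1]] U=[[-3,-3,3],[0,3,-3],[0,0,-1]]

  r1 -= 1·r0 → [0,3,-3]
  r2 -= 3·r0 → [0,-9,8]
  r2 -= -3·r1 → [0,0,-1]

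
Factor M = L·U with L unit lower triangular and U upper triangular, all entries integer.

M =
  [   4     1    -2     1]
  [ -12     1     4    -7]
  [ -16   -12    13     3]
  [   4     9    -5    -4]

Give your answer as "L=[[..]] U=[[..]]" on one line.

L=[[1,0,0,0],[-3,1,0,0],[-4,-2,1,0],[1,2,1,1]] U=[[4,1,-2,1],[0,4,-2,-4],[0,0,1,-1],[0,0,0,4]]

  row1 -= -3·row0 → [0,4,-2,-4]
  row2 -= -4·row0 → [0,-8,5,7]
  row3 -= 1·row0 → [0,8,-3,-5]
  row2 -= -2·row1 → [0,0,1,-1]
  row3 -= 2·row1 → [0,0,1,3]
  row3 -= 1·row2 → [0,0,0,4]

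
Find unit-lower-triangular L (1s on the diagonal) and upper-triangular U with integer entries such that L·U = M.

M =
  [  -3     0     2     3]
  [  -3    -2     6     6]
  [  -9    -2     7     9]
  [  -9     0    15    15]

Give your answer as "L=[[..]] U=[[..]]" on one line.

L=[[1,0,0,0],[1,1,0,0],[3,1,1,0],[3,0,-3,1]] U=[[-3,0,2,3],[0,-2,4,3],[0,0,-3,-3],[0,0,0,-3]]

  R1 -= 1·R0 → [0,-2,4,3]
  R2 -= 3·R0 → [0,-2,1,0]
  R3 -= 3·R0 → [0,0,9,6]
  R2 -= 1·R1 → [0,0,-3,-3]
  R3 -= 0·R1 → [0,0,9,6]
  R3 -= -3·R2 → [0,0,0,-3]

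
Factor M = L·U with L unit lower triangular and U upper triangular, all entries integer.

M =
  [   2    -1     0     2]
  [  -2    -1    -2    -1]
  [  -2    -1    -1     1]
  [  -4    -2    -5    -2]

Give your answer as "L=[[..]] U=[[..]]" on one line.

  R1 -= -1·R0 → [0,-2,-2,1]
  R2 -= -1·R0 → [0,-2,-1,3]
  R3 -= -2·R0 → [0,-4,-5,2]
  R2 -= 1·R1 → [0,0,1,2]
  R3 -= 2·R1 → [0,0,-1,0]
  R3 -= -1·R2 → [0,0,0,2]

L=[[1,0,0,0],[-1,1,0,0],[-1,1,1,0],[-2,2,-1,1]] U=[[2,-1,0,2],[0,-2,-2,1],[0,0,1,2],[0,0,0,2]]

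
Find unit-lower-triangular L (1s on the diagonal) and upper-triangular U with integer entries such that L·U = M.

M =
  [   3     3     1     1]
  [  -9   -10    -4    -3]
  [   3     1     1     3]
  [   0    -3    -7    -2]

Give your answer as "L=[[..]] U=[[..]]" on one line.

L=[[1,0,0,0],[-3,1,0,0],[1,2,1,0],[0,3,-2,1]] U=[[3,3,1,1],[0,-1,-1,0],[0,0,2,2],[0,0,0,2]]

  r1 -= -3·r0 → [0,-1,-1,0]
  r2 -= 1·r0 → [0,-2,0,2]
  r3 -= 0·r0 → [0,-3,-7,-2]
  r2 -= 2·r1 → [0,0,2,2]
  r3 -= 3·r1 → [0,0,-4,-2]
  r3 -= -2·r2 → [0,0,0,2]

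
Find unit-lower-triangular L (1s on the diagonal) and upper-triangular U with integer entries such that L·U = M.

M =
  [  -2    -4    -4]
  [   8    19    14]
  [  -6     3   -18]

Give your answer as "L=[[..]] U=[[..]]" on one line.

  row1 -= -4·row0 → [0,3,-2]
  row2 -= 3·row0 → [0,15,-6]
  row2 -= 5·row1 → [0,0,4]

L=[[1,0,0],[-4,1,0],[3,5,1]] U=[[-2,-4,-4],[0,3,-2],[0,0,4]]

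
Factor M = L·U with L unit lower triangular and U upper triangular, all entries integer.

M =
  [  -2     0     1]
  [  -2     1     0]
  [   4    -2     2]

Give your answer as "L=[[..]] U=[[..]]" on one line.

  row1 -= 1·row0 → [0,1,-1]
  row2 -= -2·row0 → [0,-2,4]
  row2 -= -2·row1 → [0,0,2]

L=[[1,0,0],[1,1,0],[-2,-2,1]] U=[[-2,0,1],[0,1,-1],[0,0,2]]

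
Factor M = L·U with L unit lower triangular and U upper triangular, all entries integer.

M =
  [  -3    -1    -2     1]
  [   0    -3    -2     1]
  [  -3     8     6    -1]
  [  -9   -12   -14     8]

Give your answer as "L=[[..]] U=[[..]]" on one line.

  r1 -= 0·r0 → [0,-3,-2,1]
  r2 -= 1·r0 → [0,9,8,-2]
  r3 -= 3·r0 → [0,-9,-8,5]
  r2 -= -3·r1 → [0,0,2,1]
  r3 -= 3·r1 → [0,0,-2,2]
  r3 -= -1·r2 → [0,0,0,3]

L=[[1,0,0,0],[0,1,0,0],[1,-3,1,0],[3,3,-1,1]] U=[[-3,-1,-2,1],[0,-3,-2,1],[0,0,2,1],[0,0,0,3]]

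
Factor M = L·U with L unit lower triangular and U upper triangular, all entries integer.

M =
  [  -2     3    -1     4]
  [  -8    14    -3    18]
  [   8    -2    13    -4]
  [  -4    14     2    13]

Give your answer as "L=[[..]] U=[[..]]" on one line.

L=[[1,0,0,0],[4,1,0,0],[-4,5,1,0],[2,4,0,1]] U=[[-2,3,-1,4],[0,2,1,2],[0,0,4,2],[0,0,0,-3]]

  row1 -= 4·row0 → [0,2,1,2]
  row2 -= -4·row0 → [0,10,9,12]
  row3 -= 2·row0 → [0,8,4,5]
  row2 -= 5·row1 → [0,0,4,2]
  row3 -= 4·row1 → [0,0,0,-3]
  row3 -= 0·row2 → [0,0,0,-3]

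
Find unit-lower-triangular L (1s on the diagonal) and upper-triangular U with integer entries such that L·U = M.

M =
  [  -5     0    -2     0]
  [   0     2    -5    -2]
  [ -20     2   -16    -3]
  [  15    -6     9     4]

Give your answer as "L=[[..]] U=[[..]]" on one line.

L=[[1,0,0,0],[0,1,0,0],[4,1,1,0],[-3,-3,4,1]] U=[[-5,0,-2,0],[0,2,-5,-2],[0,0,-3,-1],[0,0,0,2]]

  R1 -= 0·R0 → [0,2,-5,-2]
  R2 -= 4·R0 → [0,2,-8,-3]
  R3 -= -3·R0 → [0,-6,3,4]
  R2 -= 1·R1 → [0,0,-3,-1]
  R3 -= -3·R1 → [0,0,-12,-2]
  R3 -= 4·R2 → [0,0,0,2]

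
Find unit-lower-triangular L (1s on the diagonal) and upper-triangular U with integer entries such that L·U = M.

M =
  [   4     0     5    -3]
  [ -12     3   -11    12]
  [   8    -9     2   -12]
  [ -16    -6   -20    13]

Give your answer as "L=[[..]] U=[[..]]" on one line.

  row1 -= -3·row0 → [0,3,4,3]
  row2 -= 2·row0 → [0,-9,-8,-6]
  row3 -= -4·row0 → [0,-6,0,1]
  row2 -= -3·row1 → [0,0,4,3]
  row3 -= -2·row1 → [0,0,8,7]
  row3 -= 2·row2 → [0,0,0,1]

L=[[1,0,0,0],[-3,1,0,0],[2,-3,1,0],[-4,-2,2,1]] U=[[4,0,5,-3],[0,3,4,3],[0,0,4,3],[0,0,0,1]]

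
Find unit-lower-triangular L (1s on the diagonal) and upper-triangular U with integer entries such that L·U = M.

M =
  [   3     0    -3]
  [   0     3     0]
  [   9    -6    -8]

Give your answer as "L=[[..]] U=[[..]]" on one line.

L=[[1,0,0],[0,1,0],[3,-2,1]] U=[[3,0,-3],[0,3,0],[0,0,1]]

  row1 -= 0·row0 → [0,3,0]
  row2 -= 3·row0 → [0,-6,1]
  row2 -= -2·row1 → [0,0,1]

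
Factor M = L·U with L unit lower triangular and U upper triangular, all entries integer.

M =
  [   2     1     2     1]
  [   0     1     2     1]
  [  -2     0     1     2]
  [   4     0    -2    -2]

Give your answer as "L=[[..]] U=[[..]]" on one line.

L=[[1,0,0,0],[0,1,0,0],[-1,1,1,0],[2,-2,-2,1]] U=[[2,1,2,1],[0,1,2,1],[0,0,1,2],[0,0,0,2]]

  R1 -= 0·R0 → [0,1,2,1]
  R2 -= -1·R0 → [0,1,3,3]
  R3 -= 2·R0 → [0,-2,-6,-4]
  R2 -= 1·R1 → [0,0,1,2]
  R3 -= -2·R1 → [0,0,-2,-2]
  R3 -= -2·R2 → [0,0,0,2]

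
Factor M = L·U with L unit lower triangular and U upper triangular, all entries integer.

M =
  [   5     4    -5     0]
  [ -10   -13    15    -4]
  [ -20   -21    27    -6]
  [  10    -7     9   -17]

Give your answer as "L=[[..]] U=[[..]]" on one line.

  r1 -= -2·r0 → [0,-5,5,-4]
  r2 -= -4·r0 → [0,-5,7,-6]
  r3 -= 2·r0 → [0,-15,19,-17]
  r2 -= 1·r1 → [0,0,2,-2]
  r3 -= 3·r1 → [0,0,4,-5]
  r3 -= 2·r2 → [0,0,0,-1]

L=[[1,0,0,0],[-2,1,0,0],[-4,1,1,0],[2,3,2,1]] U=[[5,4,-5,0],[0,-5,5,-4],[0,0,2,-2],[0,0,0,-1]]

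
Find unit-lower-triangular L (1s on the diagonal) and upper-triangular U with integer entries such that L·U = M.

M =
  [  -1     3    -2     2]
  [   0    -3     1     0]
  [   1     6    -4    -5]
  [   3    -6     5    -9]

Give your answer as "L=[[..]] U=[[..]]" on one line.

  R1 -= 0·R0 → [0,-3,1,0]
  R2 -= -1·R0 → [0,9,-6,-3]
  R3 -= -3·R0 → [0,3,-1,-3]
  R2 -= -3·R1 → [0,0,-3,-3]
  R3 -= -1·R1 → [0,0,0,-3]
  R3 -= 0·R2 → [0,0,0,-3]

L=[[1,0,0,0],[0,1,0,0],[-1,-3,1,0],[-3,-1,0,1]] U=[[-1,3,-2,2],[0,-3,1,0],[0,0,-3,-3],[0,0,0,-3]]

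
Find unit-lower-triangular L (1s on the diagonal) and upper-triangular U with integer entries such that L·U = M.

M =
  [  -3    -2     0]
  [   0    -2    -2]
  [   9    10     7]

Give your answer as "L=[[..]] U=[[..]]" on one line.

  row1 -= 0·row0 → [0,-2,-2]
  row2 -= -3·row0 → [0,4,7]
  row2 -= -2·row1 → [0,0,3]

L=[[1,0,0],[0,1,0],[-3,-2,1]] U=[[-3,-2,0],[0,-2,-2],[0,0,3]]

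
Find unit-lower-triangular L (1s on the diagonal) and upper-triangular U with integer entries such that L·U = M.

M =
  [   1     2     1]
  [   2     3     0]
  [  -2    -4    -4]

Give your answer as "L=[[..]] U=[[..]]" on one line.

  row1 -= 2·row0 → [0,-1,-2]
  row2 -= -2·row0 → [0,0,-2]
  row2 -= 0·row1 → [0,0,-2]

L=[[1,0,0],[2,1,0],[-2,0,1]] U=[[1,2,1],[0,-1,-2],[0,0,-2]]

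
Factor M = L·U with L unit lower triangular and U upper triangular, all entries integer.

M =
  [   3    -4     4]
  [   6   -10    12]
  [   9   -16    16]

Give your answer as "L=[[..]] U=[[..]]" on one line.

L=[[1,0,0],[2,1,0],[3,2,1]] U=[[3,-4,4],[0,-2,4],[0,0,-4]]

  row1 -= 2·row0 → [0,-2,4]
  row2 -= 3·row0 → [0,-4,4]
  row2 -= 2·row1 → [0,0,-4]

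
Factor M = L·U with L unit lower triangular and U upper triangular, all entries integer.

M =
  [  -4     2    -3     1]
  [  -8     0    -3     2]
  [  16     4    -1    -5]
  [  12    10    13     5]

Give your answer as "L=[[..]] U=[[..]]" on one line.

  R1 -= 2·R0 → [0,-4,3,0]
  R2 -= -4·R0 → [0,12,-13,-1]
  R3 -= -3·R0 → [0,16,4,8]
  R2 -= -3·R1 → [0,0,-4,-1]
  R3 -= -4·R1 → [0,0,16,8]
  R3 -= -4·R2 → [0,0,0,4]

L=[[1,0,0,0],[2,1,0,0],[-4,-3,1,0],[-3,-4,-4,1]] U=[[-4,2,-3,1],[0,-4,3,0],[0,0,-4,-1],[0,0,0,4]]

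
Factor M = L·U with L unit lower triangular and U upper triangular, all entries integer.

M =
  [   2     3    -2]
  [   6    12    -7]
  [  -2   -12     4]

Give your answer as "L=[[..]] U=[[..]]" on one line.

L=[[1,0,0],[3,1,0],[-1,-3,1]] U=[[2,3,-2],[0,3,-1],[0,0,-1]]

  row1 -= 3·row0 → [0,3,-1]
  row2 -= -1·row0 → [0,-9,2]
  row2 -= -3·row1 → [0,0,-1]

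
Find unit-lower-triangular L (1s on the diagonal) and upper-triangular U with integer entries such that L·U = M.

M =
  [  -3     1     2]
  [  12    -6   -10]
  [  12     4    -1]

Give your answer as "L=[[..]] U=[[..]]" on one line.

L=[[1,0,0],[-4,1,0],[-4,-4,1]] U=[[-3,1,2],[0,-2,-2],[0,0,-1]]

  row1 -= -4·row0 → [0,-2,-2]
  row2 -= -4·row0 → [0,8,7]
  row2 -= -4·row1 → [0,0,-1]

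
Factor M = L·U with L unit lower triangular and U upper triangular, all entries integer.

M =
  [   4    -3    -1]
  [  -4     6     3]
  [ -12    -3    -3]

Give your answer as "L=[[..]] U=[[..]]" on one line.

  r1 -= -1·r0 → [0,3,2]
  r2 -= -3·r0 → [0,-12,-6]
  r2 -= -4·r1 → [0,0,2]

L=[[1,0,0],[-1,1,0],[-3,-4,1]] U=[[4,-3,-1],[0,3,2],[0,0,2]]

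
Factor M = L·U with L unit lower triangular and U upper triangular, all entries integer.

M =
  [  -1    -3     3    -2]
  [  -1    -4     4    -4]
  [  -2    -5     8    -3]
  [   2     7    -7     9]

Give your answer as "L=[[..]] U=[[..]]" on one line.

L=[[1,0,0,0],[1,1,0,0],[2,-1,1,0],[-2,-1,0,1]] U=[[-1,-3,3,-2],[0,-1,1,-2],[0,0,3,-1],[0,0,0,3]]

  R1 -= 1·R0 → [0,-1,1,-2]
  R2 -= 2·R0 → [0,1,2,1]
  R3 -= -2·R0 → [0,1,-1,5]
  R2 -= -1·R1 → [0,0,3,-1]
  R3 -= -1·R1 → [0,0,0,3]
  R3 -= 0·R2 → [0,0,0,3]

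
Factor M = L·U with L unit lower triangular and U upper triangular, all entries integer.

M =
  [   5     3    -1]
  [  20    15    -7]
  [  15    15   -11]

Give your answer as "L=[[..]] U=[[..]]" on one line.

L=[[1,0,0],[4,1,0],[3,2,1]] U=[[5,3,-1],[0,3,-3],[0,0,-2]]

  R1 -= 4·R0 → [0,3,-3]
  R2 -= 3·R0 → [0,6,-8]
  R2 -= 2·R1 → [0,0,-2]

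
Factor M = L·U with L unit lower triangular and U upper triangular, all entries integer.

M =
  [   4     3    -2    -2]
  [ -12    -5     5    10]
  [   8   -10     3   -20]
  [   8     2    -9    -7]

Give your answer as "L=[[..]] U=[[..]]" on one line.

L=[[1,0,0,0],[-3,1,0,0],[2,-4,1,0],[2,-1,-2,1]] U=[[4,3,-2,-2],[0,4,-1,4],[0,0,3,0],[0,0,0,1]]

  r1 -= -3·r0 → [0,4,-1,4]
  r2 -= 2·r0 → [0,-16,7,-16]
  r3 -= 2·r0 → [0,-4,-5,-3]
  r2 -= -4·r1 → [0,0,3,0]
  r3 -= -1·r1 → [0,0,-6,1]
  r3 -= -2·r2 → [0,0,0,1]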